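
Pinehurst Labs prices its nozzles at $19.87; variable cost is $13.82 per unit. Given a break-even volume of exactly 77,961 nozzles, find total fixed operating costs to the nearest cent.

Each unit contributes $19.87 − $13.82 = $6.05.
Since BE = FC / CM, FC = 77,961 × $6.05 = $471,664.05.

$471,664.05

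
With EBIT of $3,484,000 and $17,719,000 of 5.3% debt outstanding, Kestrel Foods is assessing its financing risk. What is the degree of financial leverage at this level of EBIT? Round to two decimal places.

Annual interest charges come to $939,107.00.
Degree of financial leverage = EBIT / (EBIT − interest) = $3,484,000 / $2,544,893.00 = 1.3690.

1.37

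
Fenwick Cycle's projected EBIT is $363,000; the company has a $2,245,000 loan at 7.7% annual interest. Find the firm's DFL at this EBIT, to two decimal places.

1.91

Annual interest charges come to $172,865.00.
Degree of financial leverage = EBIT / (EBIT − interest) = $363,000 / $190,135.00 = 1.9092.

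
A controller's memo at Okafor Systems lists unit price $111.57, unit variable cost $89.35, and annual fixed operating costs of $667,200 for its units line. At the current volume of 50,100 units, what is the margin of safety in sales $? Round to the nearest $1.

$2,239,544

Contribution margin per unit = $111.57 − $89.35 = $22.22. Break-even units = $667,200 ÷ $22.22 = 30,027.00; break-even revenue = 30,027.00 × $111.57 = $3,350,112.69.
Current sales = 50,100 × $111.57 = $5,589,657.00.
Margin of safety = $5,589,657.00 − $3,350,112.69 = $2,239,544.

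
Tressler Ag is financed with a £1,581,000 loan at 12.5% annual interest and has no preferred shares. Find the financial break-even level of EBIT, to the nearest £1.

Annual interest = 12.5% × £1,581,000 = £197,625.00.
Without preferred stock the financial break-even is simply EBIT = interest = £197,625.00.

£197,625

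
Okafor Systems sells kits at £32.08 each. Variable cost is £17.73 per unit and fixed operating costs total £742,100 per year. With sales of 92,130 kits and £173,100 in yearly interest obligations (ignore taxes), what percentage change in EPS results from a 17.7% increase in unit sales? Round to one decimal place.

Contribution at this volume is 92,130 × £14.35 = £1,322,065.50.
Operating income = contribution − fixed costs = £1,322,065.50 − £742,100 = £579,965.50.
Interest = £173,100.00, so EBIT − I = £406,865.50.
Degree of combined leverage = contribution ÷ (EBIT − I) = £1,322,065.50 ÷ £406,865.50 = 3.2494.
%ΔEPS = DCL × %ΔSales = 3.2494 × +17.7% = +57.5%.

+57.5%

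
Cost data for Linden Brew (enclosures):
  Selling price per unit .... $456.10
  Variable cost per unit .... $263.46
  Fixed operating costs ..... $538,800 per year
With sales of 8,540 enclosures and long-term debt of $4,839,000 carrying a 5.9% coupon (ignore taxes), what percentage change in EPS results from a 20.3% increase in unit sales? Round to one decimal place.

+40.7%

Total contribution margin = 8,540 × $192.64 = $1,645,145.60.
Subtracting fixed costs: EBIT = $1,645,145.60 − $538,800 = $1,106,345.60.
After interest of $285,501.00, pre-tax earnings = $820,844.60.
Degree of combined leverage = contribution ÷ (EBIT − I) = $1,645,145.60 ÷ $820,844.60 = 2.0042.
EPS therefore changes by 2.0042 × (+20.3%) = +40.7%.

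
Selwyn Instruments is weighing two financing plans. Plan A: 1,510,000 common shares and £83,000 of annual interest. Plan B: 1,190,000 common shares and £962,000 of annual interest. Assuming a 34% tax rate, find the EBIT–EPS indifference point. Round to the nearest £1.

£4,230,781

At indifference, (EBIT − 83,000)(1 − t)/1,510,000 = (EBIT − 962,000)(1 − t)/1,190,000.
The (1 − t) factor cancels: (EBIT − 83,000) × 1,190,000 = (EBIT − 962,000) × 1,510,000.
Solving, EBIT = (962,000·1,510,000 − 83,000·1,190,000) / (1,510,000 − 1,190,000) = 1,353,850,000,000 / 320,000 = 4,230,781.25.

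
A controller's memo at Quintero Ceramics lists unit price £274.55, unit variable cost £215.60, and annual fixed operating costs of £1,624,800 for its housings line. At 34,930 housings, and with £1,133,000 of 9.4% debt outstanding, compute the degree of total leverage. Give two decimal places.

Contribution at this volume is 34,930 × £58.95 = £2,059,123.50.
EBIT = £2,059,123.50 − £1,624,800 = £434,323.50. Interest = £106,502.00, so EBIT − I = £327,821.50.
Degree of total leverage = total CM / (EBIT − interest) = £2,059,123.50 / £327,821.50 = 6.2812.

6.28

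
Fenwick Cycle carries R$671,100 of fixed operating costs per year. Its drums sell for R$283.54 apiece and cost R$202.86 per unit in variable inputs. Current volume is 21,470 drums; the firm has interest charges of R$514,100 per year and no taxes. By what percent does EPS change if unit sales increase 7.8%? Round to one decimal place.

Contribution at this volume is 21,470 × R$80.68 = R$1,732,199.60.
EBIT = R$1,732,199.60 − R$671,100 = R$1,061,099.60.
After interest of R$514,100.00, pre-tax earnings = R$546,999.60.
Degree of combined leverage = contribution ÷ (EBIT − I) = R$1,732,199.60 ÷ R$546,999.60 = 3.1667.
EPS therefore changes by 3.1667 × (+7.8%) = +24.7%.

+24.7%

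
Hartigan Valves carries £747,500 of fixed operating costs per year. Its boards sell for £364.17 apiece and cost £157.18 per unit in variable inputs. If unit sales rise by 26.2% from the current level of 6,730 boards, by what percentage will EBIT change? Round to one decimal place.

At 6,730 units, contribution = 6,730 × £206.99 = £1,393,042.70.
Operating income = contribution − fixed costs = £1,393,042.70 − £747,500 = £645,542.70.
Degree of operating leverage = £1,393,042.70 / £645,542.70 = 2.1579.
So EBIT moves 2.1579 × (+26.2%) = +56.5%.

+56.5%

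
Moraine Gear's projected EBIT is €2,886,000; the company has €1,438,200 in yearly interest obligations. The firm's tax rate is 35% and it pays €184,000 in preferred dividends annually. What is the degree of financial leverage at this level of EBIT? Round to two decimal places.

2.48

Interest = €1,438,200.00.
Pre-tax preferred-dividend burden = €184,000 ÷ (1 − 0.35) = €283,076.92.
DFL = EBIT ÷ [EBIT − I − D_p/(1−t)] = €2,886,000 ÷ [€2,886,000 − €1,438,200.00 − €283,076.92] = €2,886,000 ÷ €1,164,723.08 = 2.4778.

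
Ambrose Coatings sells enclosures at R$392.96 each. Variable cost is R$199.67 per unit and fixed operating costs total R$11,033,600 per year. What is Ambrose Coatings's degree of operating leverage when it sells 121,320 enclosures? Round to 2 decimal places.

1.89

Contribution at this volume is 121,320 × R$193.29 = R$23,449,942.80.
EBIT = R$23,449,942.80 − R$11,033,600 = R$12,416,342.80.
So DOL = total CM / EBIT = R$23,449,942.80 / R$12,416,342.80 = 1.8886.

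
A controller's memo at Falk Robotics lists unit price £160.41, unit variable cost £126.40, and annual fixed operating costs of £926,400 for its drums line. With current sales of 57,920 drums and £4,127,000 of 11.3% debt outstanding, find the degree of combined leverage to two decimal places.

3.41

Total contribution margin = 57,920 × £34.01 = £1,969,859.20.
Subtracting fixed costs: EBIT = £1,969,859.20 − £926,400 = £1,043,459.20. Interest = £466,351.00, so EBIT − I = £577,108.20.
DCL = contribution ÷ (EBIT − I) = £1,969,859.20 ÷ £577,108.20 = 3.4133.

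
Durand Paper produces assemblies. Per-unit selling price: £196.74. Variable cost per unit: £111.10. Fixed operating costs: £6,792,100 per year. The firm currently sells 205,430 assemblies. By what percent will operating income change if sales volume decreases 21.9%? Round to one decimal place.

-35.7%

At 205,430 units, contribution = 205,430 × £85.64 = £17,593,025.20.
Operating income = contribution − fixed costs = £17,593,025.20 − £6,792,100 = £10,800,925.20.
Degree of operating leverage = £17,593,025.20 / £10,800,925.20 = 1.6288.
Operating income changes by 1.6288 × -21.9% = -35.7%.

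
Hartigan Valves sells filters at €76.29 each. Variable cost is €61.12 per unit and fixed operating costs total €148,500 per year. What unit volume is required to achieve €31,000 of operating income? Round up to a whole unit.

11,833 filters

Each unit contributes €76.29 − €61.12 = €15.17.
Required volume = (fixed costs + target profit) ÷ CM = (€148,500 + €31,000) ÷ €15.17 = 11,832.56, so 11,833 filters.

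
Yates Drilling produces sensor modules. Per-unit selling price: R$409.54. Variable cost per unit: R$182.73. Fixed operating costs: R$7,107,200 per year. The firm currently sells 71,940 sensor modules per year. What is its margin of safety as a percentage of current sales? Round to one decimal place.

56.4%

Unit CM = price − variable cost = R$409.54 − R$182.73 = R$226.81. Break-even units = R$7,107,200 ÷ R$226.81 = 31,335.48; break-even revenue = 31,335.48 × R$409.54 = R$12,833,132.08.
Actual sales revenue = 71,940 × R$409.54 = R$29,462,307.60.
Margin of safety = (R$29,462,307.60 − R$12,833,132.08) ÷ R$29,462,307.60 = 56.4%.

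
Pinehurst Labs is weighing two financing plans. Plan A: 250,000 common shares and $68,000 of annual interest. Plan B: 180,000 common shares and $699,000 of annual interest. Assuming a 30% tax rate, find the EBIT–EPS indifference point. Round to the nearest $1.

$2,321,571

Set EPS_A = EPS_B: (EBIT − $68,000)(1 − 0.30) ÷ 250,000 = (EBIT − $699,000)(1 − 0.30) ÷ 180,000.
Cancelling (1 − t) and cross-multiplying: 180,000·(EBIT − 68,000) = 250,000·(EBIT − 699,000).
Solving, EBIT = (699,000·250,000 − 68,000·180,000) / (250,000 − 180,000) = 162,510,000,000 / 70,000 = 2,321,571.43.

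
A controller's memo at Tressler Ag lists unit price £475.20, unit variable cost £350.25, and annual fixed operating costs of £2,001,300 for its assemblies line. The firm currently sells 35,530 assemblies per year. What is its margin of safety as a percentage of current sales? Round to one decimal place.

54.9%

Each unit contributes £475.20 − £350.25 = £124.95. Break-even units = £2,001,300 ÷ £124.95 = 16,016.81; break-even revenue = 16,016.81 × £475.20 = £7,611,186.55.
Actual sales revenue = 35,530 × £475.20 = £16,883,856.00.
Margin of safety = (£16,883,856.00 − £7,611,186.55) ÷ £16,883,856.00 = 54.9%.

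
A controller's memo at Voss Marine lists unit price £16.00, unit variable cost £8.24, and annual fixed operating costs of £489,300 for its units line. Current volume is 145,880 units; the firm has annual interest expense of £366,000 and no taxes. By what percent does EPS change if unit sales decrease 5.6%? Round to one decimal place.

Total contribution margin = 145,880 × £7.76 = £1,132,028.80.
Operating income = contribution − fixed costs = £1,132,028.80 − £489,300 = £642,728.80.
Interest = £366,000.00, so EBIT − I = £276,728.80.
DCL = total CM / (EBIT − I) = £1,132,028.80 / £276,728.80 = 4.0908.
EPS therefore changes by 4.0908 × (-5.6%) = -22.9%.

-22.9%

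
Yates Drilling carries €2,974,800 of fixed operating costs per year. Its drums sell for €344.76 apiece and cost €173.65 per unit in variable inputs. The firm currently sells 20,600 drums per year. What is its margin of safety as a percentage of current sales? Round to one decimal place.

Each unit contributes €344.76 − €173.65 = €171.11. Break-even units = €2,974,800 ÷ €171.11 = 17,385.31; break-even revenue = 17,385.31 × €344.76 = €5,993,758.68.
Current sales = 20,600 × €344.76 = €7,102,056.00.
Margin of safety = (€7,102,056.00 − €5,993,758.68) ÷ €7,102,056.00 = 15.6%.

15.6%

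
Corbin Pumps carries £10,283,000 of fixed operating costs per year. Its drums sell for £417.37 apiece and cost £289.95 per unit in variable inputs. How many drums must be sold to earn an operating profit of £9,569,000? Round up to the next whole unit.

Contribution margin per unit = £417.37 − £289.95 = £127.42.
Need Q such that Q × £127.42 − £10,283,000 = £9,569,000, i.e. Q = £19,852,000 / £127.42 = 155,799.72 → 155,800.

155,800 drums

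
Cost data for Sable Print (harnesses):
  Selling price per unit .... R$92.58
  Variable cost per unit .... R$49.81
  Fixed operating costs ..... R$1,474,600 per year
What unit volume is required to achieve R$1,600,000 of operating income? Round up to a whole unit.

Unit CM = price − variable cost = R$92.58 − R$49.81 = R$42.77.
Need Q such that Q × R$42.77 − R$1,474,600 = R$1,600,000, i.e. Q = R$3,074,600 / R$42.77 = 71,886.84 → 71,887.

71,887 harnesses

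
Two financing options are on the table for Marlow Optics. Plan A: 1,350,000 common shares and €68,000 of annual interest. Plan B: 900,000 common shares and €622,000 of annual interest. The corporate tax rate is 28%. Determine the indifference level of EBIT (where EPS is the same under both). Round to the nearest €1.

Set EPS_A = EPS_B: (EBIT − €68,000)(1 − 0.28) ÷ 1,350,000 = (EBIT − €622,000)(1 − 0.28) ÷ 900,000.
Cancelling (1 − t) and cross-multiplying: 900,000·(EBIT − 68,000) = 1,350,000·(EBIT − 622,000).
EBIT × (1,350,000 − 900,000) = 622,000 × 1,350,000 − 68,000 × 900,000 = 778,500,000,000, so EBIT = 778,500,000,000 ÷ 450,000 = 1,730,000.00.

€1,730,000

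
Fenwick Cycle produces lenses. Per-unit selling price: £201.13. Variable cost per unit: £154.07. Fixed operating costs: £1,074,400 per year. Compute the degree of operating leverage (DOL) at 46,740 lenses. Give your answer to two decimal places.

At 46,740 units, contribution = 46,740 × £47.06 = £2,199,584.40.
Operating income = contribution − fixed costs = £2,199,584.40 − £1,074,400 = £1,125,184.40.
DOL = contribution ÷ EBIT = £2,199,584.40 ÷ £1,125,184.40 = 1.9549.

1.95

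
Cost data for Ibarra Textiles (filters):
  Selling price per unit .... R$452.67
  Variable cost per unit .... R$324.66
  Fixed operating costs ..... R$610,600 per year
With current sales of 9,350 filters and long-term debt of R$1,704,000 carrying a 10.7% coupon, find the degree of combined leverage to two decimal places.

Contribution at this volume is 9,350 × R$128.01 = R$1,196,893.50.
EBIT = R$1,196,893.50 − R$610,600 = R$586,293.50. Interest = R$182,328.00.
DOL = R$1,196,893.50 ÷ R$586,293.50 = 2.0415; DFL = R$586,293.50 ÷ R$403,965.50 = 1.4513.
DCL = DOL × DFL = 2.0415 × 1.4513 = 2.9628.

2.96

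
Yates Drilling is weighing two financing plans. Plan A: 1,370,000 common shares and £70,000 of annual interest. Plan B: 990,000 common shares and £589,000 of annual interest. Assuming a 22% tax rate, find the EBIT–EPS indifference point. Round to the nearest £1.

Set EPS_A = EPS_B: (EBIT − £70,000)(1 − 0.22) ÷ 1,370,000 = (EBIT − £589,000)(1 − 0.22) ÷ 990,000.
The (1 − t) factor cancels: (EBIT − 70,000) × 990,000 = (EBIT − 589,000) × 1,370,000.
Solving, EBIT = (589,000·1,370,000 − 70,000·990,000) / (1,370,000 − 990,000) = 737,630,000,000 / 380,000 = 1,941,131.58.

£1,941,132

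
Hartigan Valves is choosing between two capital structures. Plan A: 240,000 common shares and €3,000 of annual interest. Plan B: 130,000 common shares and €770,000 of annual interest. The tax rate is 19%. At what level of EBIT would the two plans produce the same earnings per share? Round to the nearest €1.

€1,676,455

Set EPS_A = EPS_B: (EBIT − €3,000)(1 − 0.19) ÷ 240,000 = (EBIT − €770,000)(1 − 0.19) ÷ 130,000.
Cancelling (1 − t) and cross-multiplying: 130,000·(EBIT − 3,000) = 240,000·(EBIT − 770,000).
EBIT × (240,000 − 130,000) = 770,000 × 240,000 − 3,000 × 130,000 = 184,410,000,000, so EBIT = 184,410,000,000 ÷ 110,000 = 1,676,454.55.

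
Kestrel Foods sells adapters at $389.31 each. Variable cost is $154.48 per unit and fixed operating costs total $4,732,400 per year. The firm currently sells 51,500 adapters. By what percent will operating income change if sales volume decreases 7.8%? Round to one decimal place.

-12.8%

Contribution at this volume is 51,500 × $234.83 = $12,093,745.00.
Subtracting fixed costs: EBIT = $12,093,745.00 − $4,732,400 = $7,361,345.00.
Degree of operating leverage = $12,093,745.00 / $7,361,345.00 = 1.6429.
%ΔEBIT = DOL × %ΔSales = 1.6429 × -7.8% = -12.8%.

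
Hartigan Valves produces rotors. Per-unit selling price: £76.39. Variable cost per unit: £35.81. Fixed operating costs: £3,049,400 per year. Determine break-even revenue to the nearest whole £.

Contribution margin per unit = £76.39 − £35.81 = £40.58, a CM ratio of £40.58 ÷ £76.39 = 0.5312.
Break-even revenue = fixed costs × price ÷ CM = £3,049,400 × £76.39 ÷ £40.58 = £5,740,356.

£5,740,356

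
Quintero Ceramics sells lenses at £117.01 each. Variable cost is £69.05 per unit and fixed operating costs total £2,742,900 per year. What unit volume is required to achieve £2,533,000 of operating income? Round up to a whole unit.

Unit CM = price − variable cost = £117.01 − £69.05 = £47.96.
Units = (FC + target) / CM = (£2,742,900 + £2,533,000) / £47.96 = 110,006.26, so 110,007 lenses.

110,007 lenses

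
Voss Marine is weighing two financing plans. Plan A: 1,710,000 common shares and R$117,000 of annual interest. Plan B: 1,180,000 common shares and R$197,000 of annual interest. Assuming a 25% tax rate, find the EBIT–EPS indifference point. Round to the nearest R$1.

Set EPS_A = EPS_B: (EBIT − R$117,000)(1 − 0.25) ÷ 1,710,000 = (EBIT − R$197,000)(1 − 0.25) ÷ 1,180,000.
Cancelling (1 − t) and cross-multiplying: 1,180,000·(EBIT − 117,000) = 1,710,000·(EBIT − 197,000).
EBIT × (1,710,000 − 1,180,000) = 197,000 × 1,710,000 − 117,000 × 1,180,000 = 198,810,000,000, so EBIT = 198,810,000,000 ÷ 530,000 = 375,113.21.

R$375,113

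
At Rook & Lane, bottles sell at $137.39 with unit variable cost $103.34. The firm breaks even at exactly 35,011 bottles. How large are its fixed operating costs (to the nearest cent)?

$1,192,124.55

Unit CM = price − variable cost = $137.39 − $103.34 = $34.05.
Since BE = FC / CM, FC = 35,011 × $34.05 = $1,192,124.55.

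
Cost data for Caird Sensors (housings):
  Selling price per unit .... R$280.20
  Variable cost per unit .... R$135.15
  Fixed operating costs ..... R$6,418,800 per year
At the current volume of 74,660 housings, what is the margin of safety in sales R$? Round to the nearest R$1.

R$8,520,230

Contribution margin per unit = R$280.20 − R$135.15 = R$145.05. Break-even units = R$6,418,800 ÷ R$145.05 = 44,252.33; break-even revenue = 44,252.33 × R$280.20 = R$12,399,501.96.
Actual sales revenue = 74,660 × R$280.20 = R$20,919,732.00.
Margin of safety = R$20,919,732.00 − R$12,399,501.96 = R$8,520,230.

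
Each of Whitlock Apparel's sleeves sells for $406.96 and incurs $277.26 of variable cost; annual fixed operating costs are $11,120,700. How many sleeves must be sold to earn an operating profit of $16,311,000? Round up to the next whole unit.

Contribution margin per unit = $406.96 − $277.26 = $129.70.
Need Q such that Q × $129.70 − $11,120,700 = $16,311,000, i.e. Q = $27,431,700 / $129.70 = 211,501.16 → 211,502.

211,502 sleeves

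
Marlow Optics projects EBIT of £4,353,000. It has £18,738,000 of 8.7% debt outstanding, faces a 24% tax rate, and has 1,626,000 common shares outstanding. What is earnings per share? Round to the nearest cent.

£1.27

Interest = £1,630,206.00, so EBT = £4,353,000 − £1,630,206.00 = £2,722,794.00.
After tax at 24%: net income = £2,722,794.00 × 0.76 = £2,069,323.44.
EPS = £2,069,323.44 ÷ 1,626,000 = £1.27.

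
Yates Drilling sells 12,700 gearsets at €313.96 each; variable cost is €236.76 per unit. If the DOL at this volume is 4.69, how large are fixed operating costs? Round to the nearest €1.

€771,391

Contribution at this volume is 12,700 × €77.20 = €980,440.00.
DOL = contribution / EBIT, so EBIT = €980,440.00 / 4.69 = €209,049.04.
And FC = contribution − EBIT = €980,440.00 − €209,049.04 = €771,391.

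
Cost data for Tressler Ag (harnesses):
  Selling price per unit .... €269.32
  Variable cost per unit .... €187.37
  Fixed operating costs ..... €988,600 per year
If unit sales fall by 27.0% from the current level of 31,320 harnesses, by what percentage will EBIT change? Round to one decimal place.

-43.9%

Total contribution margin = 31,320 × €81.95 = €2,566,674.00.
Operating income = contribution − fixed costs = €2,566,674.00 − €988,600 = €1,578,074.00.
Degree of operating leverage = €2,566,674.00 / €1,578,074.00 = 1.6265.
%ΔEBIT = DOL × %ΔSales = 1.6265 × -27.0% = -43.9%.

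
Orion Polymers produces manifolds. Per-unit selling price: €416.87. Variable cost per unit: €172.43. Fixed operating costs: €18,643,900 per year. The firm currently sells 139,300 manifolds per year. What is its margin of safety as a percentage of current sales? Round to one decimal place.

45.2%

Contribution margin per unit = €416.87 − €172.43 = €244.44. Break-even units = €18,643,900 ÷ €244.44 = 76,271.89; break-even revenue = 76,271.89 × €416.87 = €31,795,461.43.
Current sales = 139,300 × €416.87 = €58,069,991.00.
Margin of safety = (€58,069,991.00 − €31,795,461.43) ÷ €58,069,991.00 = 45.2%.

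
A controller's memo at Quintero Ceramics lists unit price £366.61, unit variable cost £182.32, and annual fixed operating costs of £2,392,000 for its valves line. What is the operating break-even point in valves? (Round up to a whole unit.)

12,980 valves

Contribution margin per unit = £366.61 − £182.32 = £184.29.
Break-even volume = fixed costs ÷ CM per unit = £2,392,000 ÷ £184.29 = 12,979.54, so 12,980 valves.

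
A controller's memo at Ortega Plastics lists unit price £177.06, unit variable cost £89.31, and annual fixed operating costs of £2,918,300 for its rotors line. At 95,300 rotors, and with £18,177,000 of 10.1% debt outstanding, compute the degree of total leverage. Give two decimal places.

Contribution at this volume is 95,300 × £87.75 = £8,362,575.00.
Subtracting fixed costs: EBIT = £8,362,575.00 − £2,918,300 = £5,444,275.00. Interest = £1,835,877.00, so EBIT − I = £3,608,398.00.
Degree of total leverage = total CM / (EBIT − interest) = £8,362,575.00 / £3,608,398.00 = 2.3175.

2.32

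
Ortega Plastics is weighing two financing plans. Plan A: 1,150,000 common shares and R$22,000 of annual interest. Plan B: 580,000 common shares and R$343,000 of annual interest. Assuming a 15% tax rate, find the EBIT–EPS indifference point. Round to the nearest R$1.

At indifference, (EBIT − 22,000)(1 − t)/1,150,000 = (EBIT − 343,000)(1 − t)/580,000.
The (1 − t) factor cancels: (EBIT − 22,000) × 580,000 = (EBIT − 343,000) × 1,150,000.
Solving, EBIT = (343,000·1,150,000 − 22,000·580,000) / (1,150,000 − 580,000) = 381,690,000,000 / 570,000 = 669,631.58.

R$669,632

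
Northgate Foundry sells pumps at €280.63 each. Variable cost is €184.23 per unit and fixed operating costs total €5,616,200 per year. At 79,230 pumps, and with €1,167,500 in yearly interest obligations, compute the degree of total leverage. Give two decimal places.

8.94

Total contribution margin = 79,230 × €96.40 = €7,637,772.00.
EBIT = €7,637,772.00 − €5,616,200 = €2,021,572.00. Interest = €1,167,500.00, so EBIT − I = €854,072.00.
DCL = contribution ÷ (EBIT − I) = €7,637,772.00 ÷ €854,072.00 = 8.9428.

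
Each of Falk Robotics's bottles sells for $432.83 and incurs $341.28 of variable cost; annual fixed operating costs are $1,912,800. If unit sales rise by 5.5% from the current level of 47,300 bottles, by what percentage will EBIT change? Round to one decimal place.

At 47,300 units, contribution = 47,300 × $91.55 = $4,330,315.00.
Subtracting fixed costs: EBIT = $4,330,315.00 − $1,912,800 = $2,417,515.00.
DOL = contribution ÷ EBIT = $4,330,315.00 ÷ $2,417,515.00 = 1.7912.
Operating income changes by 1.7912 × +5.5% = +9.9%.

+9.9%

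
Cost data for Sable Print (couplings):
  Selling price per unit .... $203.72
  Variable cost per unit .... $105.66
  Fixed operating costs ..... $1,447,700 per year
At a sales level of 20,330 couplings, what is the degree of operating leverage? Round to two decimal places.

At 20,330 units, contribution = 20,330 × $98.06 = $1,993,559.80.
Subtracting fixed costs: EBIT = $1,993,559.80 − $1,447,700 = $545,859.80.
Degree of operating leverage = $1,993,559.80 / $545,859.80 = 3.6521.

3.65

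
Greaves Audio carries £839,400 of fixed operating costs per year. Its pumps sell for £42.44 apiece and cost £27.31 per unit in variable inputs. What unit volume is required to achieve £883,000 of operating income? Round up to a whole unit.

113,841 pumps

Each unit contributes £42.44 − £27.31 = £15.13.
Required volume = (fixed costs + target profit) ÷ CM = (£839,400 + £883,000) ÷ £15.13 = 113,840.05, so 113,841 pumps.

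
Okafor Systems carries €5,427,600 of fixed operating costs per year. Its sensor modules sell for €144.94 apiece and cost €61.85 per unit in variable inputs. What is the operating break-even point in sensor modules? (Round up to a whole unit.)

65,322 sensor modules

Unit CM = price − variable cost = €144.94 − €61.85 = €83.09.
Break-even Q = €5,427,600 / €83.09 = 65,321.94 → 65,322 sensor modules.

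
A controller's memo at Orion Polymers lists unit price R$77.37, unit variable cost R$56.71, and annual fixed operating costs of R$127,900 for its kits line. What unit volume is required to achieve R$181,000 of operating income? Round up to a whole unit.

Contribution margin per unit = R$77.37 − R$56.71 = R$20.66.
Units = (FC + target) / CM = (R$127,900 + R$181,000) / R$20.66 = 14,951.60, so 14,952 kits.

14,952 kits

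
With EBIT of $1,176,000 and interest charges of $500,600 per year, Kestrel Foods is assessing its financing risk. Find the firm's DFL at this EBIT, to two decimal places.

1.74

Interest = $500,600.00.
Degree of financial leverage = EBIT / (EBIT − interest) = $1,176,000 / $675,400.00 = 1.7412.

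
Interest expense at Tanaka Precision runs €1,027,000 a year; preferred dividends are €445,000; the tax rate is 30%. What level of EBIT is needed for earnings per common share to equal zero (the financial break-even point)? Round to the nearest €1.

€1,662,714

Grossing the preferred dividend up to pre-tax terms: €445,000 / (1 − 0.30) = €635,714.29.
EPS = 0 when EBIT covers interest plus the pre-tax preferred burden: €1,027,000 + €635,714.29 = €1,662,714.29.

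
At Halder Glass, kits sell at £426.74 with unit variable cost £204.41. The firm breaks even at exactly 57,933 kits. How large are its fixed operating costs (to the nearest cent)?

£12,880,243.89

Each unit contributes £426.74 − £204.41 = £222.33.
Since BE = FC / CM, FC = 57,933 × £222.33 = £12,880,243.89.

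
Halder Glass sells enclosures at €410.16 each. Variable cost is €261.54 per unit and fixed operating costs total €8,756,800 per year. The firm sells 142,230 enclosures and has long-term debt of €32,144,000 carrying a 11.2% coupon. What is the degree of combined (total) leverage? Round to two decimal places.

At 142,230 units, contribution = 142,230 × €148.62 = €21,138,222.60.
Subtracting fixed costs: EBIT = €21,138,222.60 − €8,756,800 = €12,381,422.60. Interest = €3,600,128.00, so EBIT − I = €8,781,294.60.
DCL = contribution ÷ (EBIT − I) = €21,138,222.60 ÷ €8,781,294.60 = 2.4072.

2.41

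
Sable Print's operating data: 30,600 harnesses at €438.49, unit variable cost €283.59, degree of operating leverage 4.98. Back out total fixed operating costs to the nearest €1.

€3,788,145

Total contribution margin = 30,600 × €154.90 = €4,739,940.00.
DOL = contribution / EBIT, so EBIT = €4,739,940.00 / 4.98 = €951,795.18.
Fixed costs = CM − EBIT = €4,739,940.00 − €951,795.18 = €3,788,145.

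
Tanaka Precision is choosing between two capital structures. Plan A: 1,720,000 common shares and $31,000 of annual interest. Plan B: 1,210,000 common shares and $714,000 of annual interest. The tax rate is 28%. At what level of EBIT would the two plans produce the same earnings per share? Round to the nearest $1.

Set EPS_A = EPS_B: (EBIT − $31,000)(1 − 0.28) ÷ 1,720,000 = (EBIT − $714,000)(1 − 0.28) ÷ 1,210,000.
Cancelling (1 − t) and cross-multiplying: 1,210,000·(EBIT − 31,000) = 1,720,000·(EBIT − 714,000).
Solving, EBIT = (714,000·1,720,000 − 31,000·1,210,000) / (1,720,000 − 1,210,000) = 1,190,570,000,000 / 510,000 = 2,334,450.98.

$2,334,451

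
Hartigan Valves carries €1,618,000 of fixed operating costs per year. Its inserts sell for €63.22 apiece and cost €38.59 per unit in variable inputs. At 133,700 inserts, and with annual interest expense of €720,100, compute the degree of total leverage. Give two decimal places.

3.45

At 133,700 units, contribution = 133,700 × €24.63 = €3,293,031.00.
Subtracting fixed costs: EBIT = €3,293,031.00 − €1,618,000 = €1,675,031.00. Interest = €720,100.00.
DOL = €3,293,031.00 ÷ €1,675,031.00 = 1.9660; DFL = €1,675,031.00 ÷ €954,931.00 = 1.7541.
Combined leverage = 1.9660 × 1.7541 = 3.4486.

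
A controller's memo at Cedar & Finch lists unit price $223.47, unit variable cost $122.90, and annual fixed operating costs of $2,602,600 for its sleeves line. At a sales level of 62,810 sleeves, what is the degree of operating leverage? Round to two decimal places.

Total contribution margin = 62,810 × $100.57 = $6,316,801.70.
EBIT = $6,316,801.70 − $2,602,600 = $3,714,201.70.
So DOL = total CM / EBIT = $6,316,801.70 / $3,714,201.70 = 1.7007.

1.70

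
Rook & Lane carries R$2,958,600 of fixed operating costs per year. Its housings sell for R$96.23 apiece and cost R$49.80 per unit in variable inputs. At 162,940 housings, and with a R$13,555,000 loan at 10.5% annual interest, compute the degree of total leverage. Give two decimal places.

2.38

At 162,940 units, contribution = 162,940 × R$46.43 = R$7,565,304.20.
Subtracting fixed costs: EBIT = R$7,565,304.20 − R$2,958,600 = R$4,606,704.20. Interest = R$1,423,275.00, so EBIT − I = R$3,183,429.20.
Degree of total leverage = total CM / (EBIT − interest) = R$7,565,304.20 / R$3,183,429.20 = 2.3765.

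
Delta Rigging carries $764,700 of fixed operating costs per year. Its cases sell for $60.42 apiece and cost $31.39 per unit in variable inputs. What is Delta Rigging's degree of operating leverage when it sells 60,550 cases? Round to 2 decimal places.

1.77

At 60,550 units, contribution = 60,550 × $29.03 = $1,757,766.50.
Subtracting fixed costs: EBIT = $1,757,766.50 − $764,700 = $993,066.50.
Degree of operating leverage = $1,757,766.50 / $993,066.50 = 1.7700.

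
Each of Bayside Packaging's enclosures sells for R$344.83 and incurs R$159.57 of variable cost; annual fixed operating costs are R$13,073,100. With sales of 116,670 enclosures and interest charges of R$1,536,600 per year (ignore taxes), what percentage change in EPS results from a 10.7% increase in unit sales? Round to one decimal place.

+33.0%

Total contribution margin = 116,670 × R$185.26 = R$21,614,284.20.
Operating income = contribution − fixed costs = R$21,614,284.20 − R$13,073,100 = R$8,541,184.20.
After interest of R$1,536,600.00, pre-tax earnings = R$7,004,584.20.
Degree of combined leverage = contribution ÷ (EBIT − I) = R$21,614,284.20 ÷ R$7,004,584.20 = 3.0857.
%ΔEPS = DCL × %ΔSales = 3.0857 × +10.7% = +33.0%.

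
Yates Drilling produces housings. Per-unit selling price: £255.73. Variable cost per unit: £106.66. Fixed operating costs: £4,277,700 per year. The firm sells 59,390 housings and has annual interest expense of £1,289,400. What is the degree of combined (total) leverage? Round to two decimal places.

2.69

Total contribution margin = 59,390 × £149.07 = £8,853,267.30.
EBIT = £8,853,267.30 − £4,277,700 = £4,575,567.30. Interest = £1,289,400.00.
DOL = £8,853,267.30 ÷ £4,575,567.30 = 1.9349; DFL = £4,575,567.30 ÷ £3,286,167.30 = 1.3924.
Combined leverage = 1.9349 × 1.3924 = 2.6942.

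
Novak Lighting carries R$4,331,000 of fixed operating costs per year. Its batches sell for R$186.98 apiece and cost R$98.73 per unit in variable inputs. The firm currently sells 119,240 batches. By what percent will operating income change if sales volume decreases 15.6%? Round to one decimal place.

-26.5%

At 119,240 units, contribution = 119,240 × R$88.25 = R$10,522,930.00.
EBIT = R$10,522,930.00 − R$4,331,000 = R$6,191,930.00.
So DOL = total CM / EBIT = R$10,522,930.00 / R$6,191,930.00 = 1.6995.
So EBIT moves 1.6995 × (-15.6%) = -26.5%.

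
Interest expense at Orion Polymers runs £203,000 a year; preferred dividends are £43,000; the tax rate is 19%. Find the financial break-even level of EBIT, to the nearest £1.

£256,086

Preferred dividends are paid after tax, so their pre-tax equivalent is £43,000 ÷ (1 − 0.19) = £53,086.42.
Financial break-even EBIT = interest + D_p ÷ (1 − t) = £203,000 + £53,086.42 = £256,086.42.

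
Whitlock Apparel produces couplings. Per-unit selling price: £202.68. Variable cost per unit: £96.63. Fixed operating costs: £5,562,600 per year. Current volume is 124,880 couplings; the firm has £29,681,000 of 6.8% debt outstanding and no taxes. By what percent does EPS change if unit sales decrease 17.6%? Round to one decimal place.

Contribution at this volume is 124,880 × £106.05 = £13,243,524.00.
Subtracting fixed costs: EBIT = £13,243,524.00 − £5,562,600 = £7,680,924.00.
Interest = £2,018,308.00, so EBIT − I = £5,662,616.00.
Degree of combined leverage = contribution ÷ (EBIT − I) = £13,243,524.00 ÷ £5,662,616.00 = 2.3388.
%ΔEPS = DCL × %ΔSales = 2.3388 × -17.6% = -41.2%.

-41.2%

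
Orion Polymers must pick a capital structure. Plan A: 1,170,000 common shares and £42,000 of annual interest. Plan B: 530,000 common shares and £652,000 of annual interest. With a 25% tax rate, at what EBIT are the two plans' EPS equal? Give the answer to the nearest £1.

At indifference, (EBIT − 42,000)(1 − t)/1,170,000 = (EBIT − 652,000)(1 − t)/530,000.
The (1 − t) factor cancels: (EBIT − 42,000) × 530,000 = (EBIT − 652,000) × 1,170,000.
EBIT × (1,170,000 − 530,000) = 652,000 × 1,170,000 − 42,000 × 530,000 = 740,580,000,000, so EBIT = 740,580,000,000 ÷ 640,000 = 1,157,156.25.

£1,157,156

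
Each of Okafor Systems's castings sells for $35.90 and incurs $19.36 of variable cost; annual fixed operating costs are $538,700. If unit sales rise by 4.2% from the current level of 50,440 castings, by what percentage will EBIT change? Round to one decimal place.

Contribution at this volume is 50,440 × $16.54 = $834,277.60.
Operating income = contribution − fixed costs = $834,277.60 − $538,700 = $295,577.60.
DOL = contribution ÷ EBIT = $834,277.60 ÷ $295,577.60 = 2.8225.
Operating income changes by 2.8225 × +4.2% = +11.9%.

+11.9%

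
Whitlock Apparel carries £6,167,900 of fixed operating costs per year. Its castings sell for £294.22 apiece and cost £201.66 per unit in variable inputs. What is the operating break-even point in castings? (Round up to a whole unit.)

66,637 castings

Contribution margin per unit = £294.22 − £201.66 = £92.56.
Break-even volume = fixed costs ÷ CM per unit = £6,167,900 ÷ £92.56 = 66,636.78, so 66,637 castings.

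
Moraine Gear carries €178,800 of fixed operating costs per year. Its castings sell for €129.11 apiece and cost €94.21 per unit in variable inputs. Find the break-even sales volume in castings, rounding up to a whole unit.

5,124 castings

Unit CM = price − variable cost = €129.11 − €94.21 = €34.90.
Break-even volume = fixed costs ÷ CM per unit = €178,800 ÷ €34.90 = 5,123.21, so 5,124 castings.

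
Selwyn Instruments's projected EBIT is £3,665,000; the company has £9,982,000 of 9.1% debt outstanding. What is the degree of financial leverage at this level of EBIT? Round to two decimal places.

1.33

Annual interest charges come to £908,362.00.
DFL = EBIT ÷ (EBIT − I) = £3,665,000 ÷ (£3,665,000 − £908,362.00) = £3,665,000 ÷ £2,756,638.00 = 1.3295.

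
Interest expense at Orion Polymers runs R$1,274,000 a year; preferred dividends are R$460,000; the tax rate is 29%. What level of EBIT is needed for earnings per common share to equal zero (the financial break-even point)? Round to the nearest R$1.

R$1,921,887

Preferred dividends are paid after tax, so their pre-tax equivalent is R$460,000 ÷ (1 − 0.29) = R$647,887.32.
EPS = 0 when EBIT covers interest plus the pre-tax preferred burden: R$1,274,000 + R$647,887.32 = R$1,921,887.32.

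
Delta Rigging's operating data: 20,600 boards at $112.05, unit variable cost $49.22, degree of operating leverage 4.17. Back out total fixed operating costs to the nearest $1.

Total contribution margin = 20,600 × $62.83 = $1,294,298.00.
DOL = contribution / EBIT, so EBIT = $1,294,298.00 / 4.17 = $310,383.21.
And FC = contribution − EBIT = $1,294,298.00 − $310,383.21 = $983,915.

$983,915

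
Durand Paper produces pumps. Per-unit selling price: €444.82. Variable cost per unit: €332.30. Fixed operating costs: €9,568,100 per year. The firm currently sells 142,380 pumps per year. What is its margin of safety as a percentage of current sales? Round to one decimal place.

Contribution margin per unit = €444.82 − €332.30 = €112.52. Break-even units = €9,568,100 ÷ €112.52 = 85,034.66; break-even revenue = 85,034.66 × €444.82 = €37,825,117.69.
Current sales = 142,380 × €444.82 = €63,333,471.60.
Margin of safety = (€63,333,471.60 − €37,825,117.69) ÷ €63,333,471.60 = 40.3%.

40.3%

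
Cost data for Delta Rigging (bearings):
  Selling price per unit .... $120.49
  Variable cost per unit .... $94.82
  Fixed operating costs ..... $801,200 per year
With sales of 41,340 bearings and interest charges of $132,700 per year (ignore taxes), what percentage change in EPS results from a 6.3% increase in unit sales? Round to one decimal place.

+52.5%

At 41,340 units, contribution = 41,340 × $25.67 = $1,061,197.80.
Operating income = contribution − fixed costs = $1,061,197.80 − $801,200 = $259,997.80.
Interest = $132,700.00, so EBIT − I = $127,297.80.
Degree of combined leverage = contribution ÷ (EBIT − I) = $1,061,197.80 ÷ $127,297.80 = 8.3363.
%ΔEPS = DCL × %ΔSales = 8.3363 × +6.3% = +52.5%.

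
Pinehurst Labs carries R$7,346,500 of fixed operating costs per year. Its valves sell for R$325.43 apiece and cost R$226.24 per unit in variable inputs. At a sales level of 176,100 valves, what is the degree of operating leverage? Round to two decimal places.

1.73

Total contribution margin = 176,100 × R$99.19 = R$17,467,359.00.
Subtracting fixed costs: EBIT = R$17,467,359.00 − R$7,346,500 = R$10,120,859.00.
DOL = contribution ÷ EBIT = R$17,467,359.00 ÷ R$10,120,859.00 = 1.7259.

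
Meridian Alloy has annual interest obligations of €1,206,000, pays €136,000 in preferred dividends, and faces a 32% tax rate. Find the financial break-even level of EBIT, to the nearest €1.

Preferred dividends are paid after tax, so their pre-tax equivalent is €136,000 ÷ (1 − 0.32) = €200,000.00.
EPS = 0 when EBIT covers interest plus the pre-tax preferred burden: €1,206,000 + €200,000.00 = €1,406,000.00.

€1,406,000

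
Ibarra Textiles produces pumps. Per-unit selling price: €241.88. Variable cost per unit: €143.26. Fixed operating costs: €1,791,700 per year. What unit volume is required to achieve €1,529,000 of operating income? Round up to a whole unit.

33,672 pumps

Unit CM = price − variable cost = €241.88 − €143.26 = €98.62.
Required volume = (fixed costs + target profit) ÷ CM = (€1,791,700 + €1,529,000) ÷ €98.62 = 33,671.67, so 33,672 pumps.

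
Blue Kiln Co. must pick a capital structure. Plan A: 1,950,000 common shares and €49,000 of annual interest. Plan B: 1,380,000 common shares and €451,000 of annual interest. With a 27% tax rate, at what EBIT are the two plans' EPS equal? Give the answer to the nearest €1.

€1,424,263

At indifference, (EBIT − 49,000)(1 − t)/1,950,000 = (EBIT − 451,000)(1 − t)/1,380,000.
The (1 − t) factor cancels: (EBIT − 49,000) × 1,380,000 = (EBIT − 451,000) × 1,950,000.
EBIT × (1,950,000 − 1,380,000) = 451,000 × 1,950,000 − 49,000 × 1,380,000 = 811,830,000,000, so EBIT = 811,830,000,000 ÷ 570,000 = 1,424,263.16.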